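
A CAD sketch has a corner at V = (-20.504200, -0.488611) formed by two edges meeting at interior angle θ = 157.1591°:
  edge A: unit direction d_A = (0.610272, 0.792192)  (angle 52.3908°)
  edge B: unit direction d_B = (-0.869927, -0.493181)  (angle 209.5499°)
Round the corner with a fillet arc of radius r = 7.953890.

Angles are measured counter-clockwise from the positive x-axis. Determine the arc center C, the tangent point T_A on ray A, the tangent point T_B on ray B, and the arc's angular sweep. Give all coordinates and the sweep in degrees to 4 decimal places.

bisector direction at 130.9703° = (-0.655668,0.755049)
center distance |VC| = r/sin(θ/2) = 7.953890/sin(78.5795°) = 8.114554
C = V + |VC|·bis = (-25.8247,5.6383)
T_A = V + ((C−V)·d_A)·d_A = V + 1.6067·d_A = (-19.5237,0.7842)
T_B = V + ((C−V)·d_B)·d_B = V + 1.6067·d_B = (-21.9019,-1.2810)
sweep = 180° − θ = 22.8409°

center=(-25.8247,5.6383) T_A=(-19.5237,0.7842) T_B=(-21.9019,-1.2810) sweep=22.8409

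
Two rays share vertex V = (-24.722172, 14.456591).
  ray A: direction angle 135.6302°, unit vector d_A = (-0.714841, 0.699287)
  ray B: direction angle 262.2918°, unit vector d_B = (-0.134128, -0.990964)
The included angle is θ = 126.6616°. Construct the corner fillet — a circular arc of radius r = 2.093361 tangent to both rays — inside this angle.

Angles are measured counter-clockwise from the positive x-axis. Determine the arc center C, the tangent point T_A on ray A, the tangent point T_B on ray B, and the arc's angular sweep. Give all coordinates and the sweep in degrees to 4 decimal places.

bisector direction at 198.9610° = (-0.945740,-0.324924)
center distance |VC| = r/sin(θ/2) = 2.093361/sin(63.3308°) = 2.342582
C = V + |VC|·bis = (-26.9376,13.6954)
T_A = V + ((C−V)·d_A)·d_A = V + 1.0514·d_A = (-25.4738,15.1918)
T_B = V + ((C−V)·d_B)·d_B = V + 1.0514·d_B = (-24.8632,13.4147)
sweep = 180° − θ = 53.3384°

center=(-26.9376,13.6954) T_A=(-25.4738,15.1918) T_B=(-24.8632,13.4147) sweep=53.3384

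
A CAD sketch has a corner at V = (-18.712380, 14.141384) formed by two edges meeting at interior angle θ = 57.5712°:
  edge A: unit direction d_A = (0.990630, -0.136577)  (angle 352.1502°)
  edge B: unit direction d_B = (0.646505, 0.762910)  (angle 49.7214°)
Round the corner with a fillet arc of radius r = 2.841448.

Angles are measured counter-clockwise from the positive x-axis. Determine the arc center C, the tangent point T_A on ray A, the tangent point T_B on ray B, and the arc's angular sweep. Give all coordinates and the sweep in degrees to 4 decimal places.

center=(-13.2011,16.2499) T_A=(-13.5892,13.4351) T_B=(-15.3689,18.0869) sweep=122.4288

bisector direction at 20.9358° = (0.933981,0.357322)
center distance |VC| = r/sin(θ/2) = 2.841448/sin(28.7856°) = 5.900832
C = V + |VC|·bis = (-13.2011,16.2499)
T_A = V + ((C−V)·d_A)·d_A = V + 5.1717·d_A = (-13.5892,13.4351)
T_B = V + ((C−V)·d_B)·d_B = V + 5.1717·d_B = (-15.3689,18.0869)
sweep = 180° − θ = 122.4288°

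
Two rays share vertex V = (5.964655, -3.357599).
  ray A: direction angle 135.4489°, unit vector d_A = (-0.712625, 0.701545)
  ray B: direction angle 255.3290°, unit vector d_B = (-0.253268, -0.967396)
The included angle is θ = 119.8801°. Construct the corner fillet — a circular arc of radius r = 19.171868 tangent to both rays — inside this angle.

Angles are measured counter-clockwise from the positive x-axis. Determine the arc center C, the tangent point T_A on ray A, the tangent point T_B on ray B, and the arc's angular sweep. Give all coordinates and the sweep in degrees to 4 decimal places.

center=(-15.3923,-9.2359) T_A=(-1.9424,4.4265) T_B=(3.1545,-14.0915) sweep=60.1199

bisector direction at 195.3890° = (-0.964147,-0.265370)
center distance |VC| = r/sin(θ/2) = 19.171868/sin(59.9400°) = 22.151160
C = V + |VC|·bis = (-15.3923,-9.2359)
T_A = V + ((C−V)·d_A)·d_A = V + 11.0956·d_A = (-1.9424,4.4265)
T_B = V + ((C−V)·d_B)·d_B = V + 11.0956·d_B = (3.1545,-14.0915)
sweep = 180° − θ = 60.1199°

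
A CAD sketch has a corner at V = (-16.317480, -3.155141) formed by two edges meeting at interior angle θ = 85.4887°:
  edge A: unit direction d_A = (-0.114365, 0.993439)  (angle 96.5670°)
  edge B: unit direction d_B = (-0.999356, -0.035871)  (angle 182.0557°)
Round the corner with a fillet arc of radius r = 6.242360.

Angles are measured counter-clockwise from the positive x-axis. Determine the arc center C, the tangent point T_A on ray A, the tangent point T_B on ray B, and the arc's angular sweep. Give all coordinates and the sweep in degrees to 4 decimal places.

center=(-23.2913,2.8409) T_A=(-17.0899,3.5548) T_B=(-23.0674,-3.3974) sweep=94.5113

bisector direction at 139.3113° = (-0.758263,0.651948)
center distance |VC| = r/sin(θ/2) = 6.242360/sin(42.7443°) = 9.197141
C = V + |VC|·bis = (-23.2913,2.8409)
T_A = V + ((C−V)·d_A)·d_A = V + 6.7543·d_A = (-17.0899,3.5548)
T_B = V + ((C−V)·d_B)·d_B = V + 6.7543·d_B = (-23.0674,-3.3974)
sweep = 180° − θ = 94.5113°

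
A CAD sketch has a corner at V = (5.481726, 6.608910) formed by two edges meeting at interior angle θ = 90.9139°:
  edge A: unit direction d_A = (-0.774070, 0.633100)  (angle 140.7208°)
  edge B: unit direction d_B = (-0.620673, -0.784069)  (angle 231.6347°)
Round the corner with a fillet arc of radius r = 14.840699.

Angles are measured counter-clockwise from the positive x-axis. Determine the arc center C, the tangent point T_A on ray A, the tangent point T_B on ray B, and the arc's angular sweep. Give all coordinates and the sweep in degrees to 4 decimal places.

bisector direction at 186.1778° = (-0.994193,-0.107613)
center distance |VC| = r/sin(θ/2) = 14.840699/sin(45.4569°) = 20.822516
C = V + |VC|·bis = (-15.2199,4.3681)
T_A = V + ((C−V)·d_A)·d_A = V + 14.6058·d_A = (-5.8242,15.8559)
T_B = V + ((C−V)·d_B)·d_B = V + 14.6058·d_B = (-3.5837,-4.8431)
sweep = 180° − θ = 89.0861°

center=(-15.2199,4.3681) T_A=(-5.8242,15.8559) T_B=(-3.5837,-4.8431) sweep=89.0861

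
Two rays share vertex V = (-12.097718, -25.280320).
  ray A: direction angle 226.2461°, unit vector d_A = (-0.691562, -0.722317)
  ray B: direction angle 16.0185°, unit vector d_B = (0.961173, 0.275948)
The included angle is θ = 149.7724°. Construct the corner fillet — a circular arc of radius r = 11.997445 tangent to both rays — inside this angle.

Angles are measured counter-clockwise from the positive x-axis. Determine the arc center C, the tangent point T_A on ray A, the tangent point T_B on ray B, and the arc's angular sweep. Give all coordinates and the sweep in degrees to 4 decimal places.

center=(-5.6726,-35.9178) T_A=(-14.3386,-27.6208) T_B=(-8.9833,-24.3862) sweep=30.2276

bisector direction at 301.1323° = (0.517016,-0.855976)
center distance |VC| = r/sin(θ/2) = 11.997445/sin(74.8862°) = 12.427307
C = V + |VC|·bis = (-5.6726,-35.9178)
T_A = V + ((C−V)·d_A)·d_A = V + 3.2403·d_A = (-14.3386,-27.6208)
T_B = V + ((C−V)·d_B)·d_B = V + 3.2403·d_B = (-8.9833,-24.3862)
sweep = 180° − θ = 30.2276°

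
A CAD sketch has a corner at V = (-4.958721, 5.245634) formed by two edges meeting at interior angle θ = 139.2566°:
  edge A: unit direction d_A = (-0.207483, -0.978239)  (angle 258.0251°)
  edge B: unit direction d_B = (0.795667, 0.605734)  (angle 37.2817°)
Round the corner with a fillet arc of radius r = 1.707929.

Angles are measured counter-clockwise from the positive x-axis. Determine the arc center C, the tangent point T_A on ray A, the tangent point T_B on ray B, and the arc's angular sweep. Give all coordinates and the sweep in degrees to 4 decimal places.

bisector direction at 327.6534° = (0.844827,-0.535040)
center distance |VC| = r/sin(θ/2) = 1.707929/sin(69.6283°) = 1.821880
C = V + |VC|·bis = (-3.4195,4.2709)
T_A = V + ((C−V)·d_A)·d_A = V + 0.6342·d_A = (-5.0903,4.6252)
T_B = V + ((C−V)·d_B)·d_B = V + 0.6342·d_B = (-4.4541,5.6298)
sweep = 180° − θ = 40.7434°

center=(-3.4195,4.2709) T_A=(-5.0903,4.6252) T_B=(-4.4541,5.6298) sweep=40.7434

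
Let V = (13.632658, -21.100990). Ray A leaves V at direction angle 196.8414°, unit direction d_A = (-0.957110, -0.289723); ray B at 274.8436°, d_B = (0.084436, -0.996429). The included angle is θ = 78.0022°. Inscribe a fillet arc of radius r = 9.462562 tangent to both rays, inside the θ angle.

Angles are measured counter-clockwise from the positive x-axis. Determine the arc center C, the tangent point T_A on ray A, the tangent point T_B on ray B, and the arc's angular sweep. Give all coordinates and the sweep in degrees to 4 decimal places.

bisector direction at 235.8425° = (-0.561470,-0.827497)
center distance |VC| = r/sin(θ/2) = 9.462562/sin(39.0011°) = 15.035803
C = V + |VC|·bis = (5.1905,-33.5431)
T_A = V + ((C−V)·d_A)·d_A = V + 11.6848·d_A = (2.4490,-24.4864)
T_B = V + ((C−V)·d_B)·d_B = V + 11.6848·d_B = (14.6193,-32.7441)
sweep = 180° − θ = 101.9978°

center=(5.1905,-33.5431) T_A=(2.4490,-24.4864) T_B=(14.6193,-32.7441) sweep=101.9978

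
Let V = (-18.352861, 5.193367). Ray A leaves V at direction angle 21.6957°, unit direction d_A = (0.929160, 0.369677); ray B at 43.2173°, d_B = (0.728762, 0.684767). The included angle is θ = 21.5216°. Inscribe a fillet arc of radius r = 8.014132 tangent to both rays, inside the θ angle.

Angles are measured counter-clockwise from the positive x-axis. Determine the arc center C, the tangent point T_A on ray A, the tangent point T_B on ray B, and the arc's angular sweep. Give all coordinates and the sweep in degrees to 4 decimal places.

center=(17.8656,28.2284) T_A=(20.8282,20.7820) T_B=(12.3778,34.0688) sweep=158.4784

bisector direction at 32.4565° = (0.843799,0.536659)
center distance |VC| = r/sin(θ/2) = 8.014132/sin(10.7608°) = 42.923065
C = V + |VC|·bis = (17.8656,28.2284)
T_A = V + ((C−V)·d_A)·d_A = V + 42.1683·d_A = (20.8282,20.7820)
T_B = V + ((C−V)·d_B)·d_B = V + 42.1683·d_B = (12.3778,34.0688)
sweep = 180° − θ = 158.4784°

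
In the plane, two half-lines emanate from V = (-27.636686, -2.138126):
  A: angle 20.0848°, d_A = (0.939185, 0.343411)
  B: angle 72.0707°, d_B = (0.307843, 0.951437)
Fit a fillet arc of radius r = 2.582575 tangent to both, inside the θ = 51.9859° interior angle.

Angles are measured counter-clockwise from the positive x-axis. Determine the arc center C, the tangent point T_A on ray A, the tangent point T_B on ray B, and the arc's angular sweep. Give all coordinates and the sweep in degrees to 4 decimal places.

bisector direction at 46.0778° = (0.693682,0.720282)
center distance |VC| = r/sin(θ/2) = 2.582575/sin(25.9930°) = 5.892785
C = V + |VC|·bis = (-23.5490,2.1063)
T_A = V + ((C−V)·d_A)·d_A = V + 5.2967·d_A = (-22.6621,-0.3192)
T_B = V + ((C−V)·d_B)·d_B = V + 5.2967·d_B = (-26.0061,2.9014)
sweep = 180° − θ = 128.0141°

center=(-23.5490,2.1063) T_A=(-22.6621,-0.3192) T_B=(-26.0061,2.9014) sweep=128.0141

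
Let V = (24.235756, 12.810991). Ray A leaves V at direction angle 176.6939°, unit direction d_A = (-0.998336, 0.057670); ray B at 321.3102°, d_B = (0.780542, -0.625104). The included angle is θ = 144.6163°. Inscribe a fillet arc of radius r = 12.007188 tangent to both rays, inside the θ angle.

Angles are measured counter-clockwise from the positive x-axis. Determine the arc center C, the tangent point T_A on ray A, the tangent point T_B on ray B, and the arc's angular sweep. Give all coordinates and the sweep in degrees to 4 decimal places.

bisector direction at 249.0020° = (-0.358335,-0.933593)
center distance |VC| = r/sin(θ/2) = 12.007188/sin(72.3081°) = 12.603263
C = V + |VC|·bis = (19.7196,1.0447)
T_A = V + ((C−V)·d_A)·d_A = V + 3.8301·d_A = (20.4120,13.0319)
T_B = V + ((C−V)·d_B)·d_B = V + 3.8301·d_B = (27.2253,10.4168)
sweep = 180° − θ = 35.3837°

center=(19.7196,1.0447) T_A=(20.4120,13.0319) T_B=(27.2253,10.4168) sweep=35.3837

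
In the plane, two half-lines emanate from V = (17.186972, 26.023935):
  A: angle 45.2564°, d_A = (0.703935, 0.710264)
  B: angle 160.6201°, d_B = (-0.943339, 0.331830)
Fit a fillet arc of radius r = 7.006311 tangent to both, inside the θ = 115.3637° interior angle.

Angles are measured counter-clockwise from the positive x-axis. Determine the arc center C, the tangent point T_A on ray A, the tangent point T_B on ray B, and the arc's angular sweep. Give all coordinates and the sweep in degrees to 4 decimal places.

bisector direction at 102.9382° = (-0.223901,0.974612)
center distance |VC| = r/sin(θ/2) = 7.006311/sin(57.6818°) = 8.290585
C = V + |VC|·bis = (15.3307,34.1040)
T_A = V + ((C−V)·d_A)·d_A = V + 4.4323·d_A = (20.3070,29.1720)
T_B = V + ((C−V)·d_B)·d_B = V + 4.4323·d_B = (13.0058,27.4947)
sweep = 180° − θ = 64.6363°

center=(15.3307,34.1040) T_A=(20.3070,29.1720) T_B=(13.0058,27.4947) sweep=64.6363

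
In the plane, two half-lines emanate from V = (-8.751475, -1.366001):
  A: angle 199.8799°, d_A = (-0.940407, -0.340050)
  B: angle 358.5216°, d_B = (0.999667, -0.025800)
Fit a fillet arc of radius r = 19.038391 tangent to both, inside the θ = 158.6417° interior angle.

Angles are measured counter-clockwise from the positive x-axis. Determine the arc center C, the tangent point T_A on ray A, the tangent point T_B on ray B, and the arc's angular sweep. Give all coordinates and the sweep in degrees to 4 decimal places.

bisector direction at 279.2008° = (0.159894,-0.987134)
center distance |VC| = r/sin(θ/2) = 19.038391/sin(79.3208°) = 19.373942
C = V + |VC|·bis = (-5.6537,-20.4907)
T_A = V + ((C−V)·d_A)·d_A = V + 3.5902·d_A = (-12.1277,-2.5868)
T_B = V + ((C−V)·d_B)·d_B = V + 3.5902·d_B = (-5.1625,-1.4586)
sweep = 180° − θ = 21.3583°

center=(-5.6537,-20.4907) T_A=(-12.1277,-2.5868) T_B=(-5.1625,-1.4586) sweep=21.3583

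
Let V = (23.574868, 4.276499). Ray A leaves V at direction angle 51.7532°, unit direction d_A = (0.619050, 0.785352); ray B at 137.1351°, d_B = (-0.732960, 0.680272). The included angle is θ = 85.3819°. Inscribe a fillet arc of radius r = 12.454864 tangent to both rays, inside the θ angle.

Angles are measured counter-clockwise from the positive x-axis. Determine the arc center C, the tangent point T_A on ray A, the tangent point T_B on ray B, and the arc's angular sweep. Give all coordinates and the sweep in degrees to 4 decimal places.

bisector direction at 94.4442° = (-0.077487,0.996993)
center distance |VC| = r/sin(θ/2) = 12.454864/sin(42.6910°) = 18.368825
C = V + |VC|·bis = (22.1515,22.5901)
T_A = V + ((C−V)·d_A)·d_A = V + 13.5015·d_A = (31.9330,14.8799)
T_B = V + ((C−V)·d_B)·d_B = V + 13.5015·d_B = (13.6788,13.4612)
sweep = 180° − θ = 94.6181°

center=(22.1515,22.5901) T_A=(31.9330,14.8799) T_B=(13.6788,13.4612) sweep=94.6181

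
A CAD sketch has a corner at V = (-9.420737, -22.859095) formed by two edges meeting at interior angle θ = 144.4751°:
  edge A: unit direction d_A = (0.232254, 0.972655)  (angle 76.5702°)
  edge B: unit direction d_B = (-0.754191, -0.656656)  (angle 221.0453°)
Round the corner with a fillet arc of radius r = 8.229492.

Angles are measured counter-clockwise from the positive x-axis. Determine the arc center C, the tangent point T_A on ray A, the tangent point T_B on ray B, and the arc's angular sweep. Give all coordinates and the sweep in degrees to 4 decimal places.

center=(-16.8129,-18.3836) T_A=(-8.8085,-20.2949) T_B=(-11.4090,-24.5902) sweep=35.5249

bisector direction at 148.8078° = (-0.855434,0.517911)
center distance |VC| = r/sin(θ/2) = 8.229492/sin(72.2375°) = 8.641433
C = V + |VC|·bis = (-16.8129,-18.3836)
T_A = V + ((C−V)·d_A)·d_A = V + 2.6363·d_A = (-8.8085,-20.2949)
T_B = V + ((C−V)·d_B)·d_B = V + 2.6363·d_B = (-11.4090,-24.5902)
sweep = 180° − θ = 35.5249°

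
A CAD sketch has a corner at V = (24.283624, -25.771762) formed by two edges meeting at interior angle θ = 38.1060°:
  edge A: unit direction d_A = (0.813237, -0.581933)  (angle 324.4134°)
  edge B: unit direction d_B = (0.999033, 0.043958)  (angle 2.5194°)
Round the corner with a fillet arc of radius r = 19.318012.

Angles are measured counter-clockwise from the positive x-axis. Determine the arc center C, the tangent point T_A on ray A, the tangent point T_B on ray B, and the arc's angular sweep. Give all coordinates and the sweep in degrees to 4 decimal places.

bisector direction at 343.4664° = (0.958653,-0.284578)
center distance |VC| = r/sin(θ/2) = 19.318012/sin(19.0530°) = 59.177354
C = V + |VC|·bis = (81.0142,-42.6123)
T_A = V + ((C−V)·d_A)·d_A = V + 55.9354·d_A = (69.7724,-58.3224)
T_B = V + ((C−V)·d_B)·d_B = V + 55.9354·d_B = (80.1650,-23.3130)
sweep = 180° − θ = 141.8940°

center=(81.0142,-42.6123) T_A=(69.7724,-58.3224) T_B=(80.1650,-23.3130) sweep=141.8940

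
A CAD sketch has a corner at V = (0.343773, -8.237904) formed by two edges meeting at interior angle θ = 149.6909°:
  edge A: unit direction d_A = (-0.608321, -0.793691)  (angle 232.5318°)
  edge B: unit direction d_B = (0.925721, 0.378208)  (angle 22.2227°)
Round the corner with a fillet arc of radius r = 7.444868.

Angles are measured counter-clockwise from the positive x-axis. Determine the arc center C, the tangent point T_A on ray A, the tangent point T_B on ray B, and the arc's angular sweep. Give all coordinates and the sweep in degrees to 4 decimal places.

center=(5.0261,-14.3672) T_A=(-0.8828,-9.8383) T_B=(2.2104,-7.4753) sweep=30.3091

bisector direction at 307.3773° = (0.607060,-0.794656)
center distance |VC| = r/sin(θ/2) = 7.444868/sin(74.8454°) = 7.713097
C = V + |VC|·bis = (5.0261,-14.3672)
T_A = V + ((C−V)·d_A)·d_A = V + 2.0164·d_A = (-0.8828,-9.8383)
T_B = V + ((C−V)·d_B)·d_B = V + 2.0164·d_B = (2.2104,-7.4753)
sweep = 180° − θ = 30.3091°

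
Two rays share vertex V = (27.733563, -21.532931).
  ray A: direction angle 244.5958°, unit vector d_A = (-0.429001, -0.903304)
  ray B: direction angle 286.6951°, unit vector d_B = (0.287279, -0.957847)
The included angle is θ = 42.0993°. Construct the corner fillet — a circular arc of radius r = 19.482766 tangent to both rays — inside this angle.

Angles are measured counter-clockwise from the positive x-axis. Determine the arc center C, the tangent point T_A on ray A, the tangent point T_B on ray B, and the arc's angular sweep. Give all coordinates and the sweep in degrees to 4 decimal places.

bisector direction at 265.6454° = (-0.075928,-0.997113)
center distance |VC| = r/sin(θ/2) = 19.482766/sin(21.0496°) = 54.242828
C = V + |VC|·bis = (23.6150,-75.6192)
T_A = V + ((C−V)·d_A)·d_A = V + 50.6232·d_A = (6.0162,-67.2610)
T_B = V + ((C−V)·d_B)·d_B = V + 50.6232·d_B = (42.2765,-70.0222)
sweep = 180° − θ = 137.9007°

center=(23.6150,-75.6192) T_A=(6.0162,-67.2610) T_B=(42.2765,-70.0222) sweep=137.9007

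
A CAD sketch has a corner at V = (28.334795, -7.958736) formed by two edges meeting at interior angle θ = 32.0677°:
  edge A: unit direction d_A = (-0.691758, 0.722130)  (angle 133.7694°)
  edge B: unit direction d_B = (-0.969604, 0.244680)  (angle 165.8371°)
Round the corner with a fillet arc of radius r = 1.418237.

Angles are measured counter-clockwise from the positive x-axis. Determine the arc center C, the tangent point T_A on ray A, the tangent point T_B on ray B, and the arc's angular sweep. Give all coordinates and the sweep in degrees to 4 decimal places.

center=(23.8968,-5.3761) T_A=(24.9210,-4.3950) T_B=(23.5498,-6.7512) sweep=147.9323

bisector direction at 149.8032° = (-0.864303,0.502971)
center distance |VC| = r/sin(θ/2) = 1.418237/sin(16.0339°) = 5.134722
C = V + |VC|·bis = (23.8968,-5.3761)
T_A = V + ((C−V)·d_A)·d_A = V + 4.9350·d_A = (24.9210,-4.3950)
T_B = V + ((C−V)·d_B)·d_B = V + 4.9350·d_B = (23.5498,-6.7512)
sweep = 180° − θ = 147.9323°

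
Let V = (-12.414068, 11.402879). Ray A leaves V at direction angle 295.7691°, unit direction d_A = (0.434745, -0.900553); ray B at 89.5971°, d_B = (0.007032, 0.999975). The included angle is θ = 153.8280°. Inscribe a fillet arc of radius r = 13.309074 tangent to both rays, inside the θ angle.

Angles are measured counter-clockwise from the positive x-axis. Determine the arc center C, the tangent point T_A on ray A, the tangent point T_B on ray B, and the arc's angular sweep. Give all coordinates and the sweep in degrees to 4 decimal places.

center=(0.9164,14.4029) T_A=(-11.0691,8.6168) T_B=(-12.3923,14.4965) sweep=26.1720

bisector direction at 12.6831° = (0.975599,0.219558)
center distance |VC| = r/sin(θ/2) = 13.309074/sin(76.9140°) = 13.663908
C = V + |VC|·bis = (0.9164,14.4029)
T_A = V + ((C−V)·d_A)·d_A = V + 3.0937·d_A = (-11.0691,8.6168)
T_B = V + ((C−V)·d_B)·d_B = V + 3.0937·d_B = (-12.3923,14.4965)
sweep = 180° − θ = 26.1720°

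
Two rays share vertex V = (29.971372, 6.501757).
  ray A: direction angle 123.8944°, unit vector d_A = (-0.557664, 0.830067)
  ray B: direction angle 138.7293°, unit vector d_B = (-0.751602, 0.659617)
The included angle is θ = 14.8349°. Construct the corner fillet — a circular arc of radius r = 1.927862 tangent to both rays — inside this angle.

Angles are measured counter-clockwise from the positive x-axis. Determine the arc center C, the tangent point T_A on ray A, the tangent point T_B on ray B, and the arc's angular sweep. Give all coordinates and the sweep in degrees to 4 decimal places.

center=(20.1130,17.7186) T_A=(21.7133,18.7937) T_B=(18.8414,16.2696) sweep=165.1651

bisector direction at 131.3118° = (-0.660157,0.751128)
center distance |VC| = r/sin(θ/2) = 1.927862/sin(7.4174°) = 14.933367
C = V + |VC|·bis = (20.1130,17.7186)
T_A = V + ((C−V)·d_A)·d_A = V + 14.8084·d_A = (21.7133,18.7937)
T_B = V + ((C−V)·d_B)·d_B = V + 14.8084·d_B = (18.8414,16.2696)
sweep = 180° − θ = 165.1651°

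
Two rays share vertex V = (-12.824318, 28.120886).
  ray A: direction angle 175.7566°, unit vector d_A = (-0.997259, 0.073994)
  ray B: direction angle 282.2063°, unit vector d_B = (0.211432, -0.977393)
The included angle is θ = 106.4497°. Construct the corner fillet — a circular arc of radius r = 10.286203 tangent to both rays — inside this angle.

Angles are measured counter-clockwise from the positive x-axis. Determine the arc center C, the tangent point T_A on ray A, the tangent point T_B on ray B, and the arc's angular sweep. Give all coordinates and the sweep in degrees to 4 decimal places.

center=(-21.2525,18.4318) T_A=(-20.4913,28.6898) T_B=(-11.1988,20.6066) sweep=73.5503

bisector direction at 228.9814° = (-0.656303,-0.754497)
center distance |VC| = r/sin(θ/2) = 10.286203/sin(53.2249°) = 12.841844
C = V + |VC|·bis = (-21.2525,18.4318)
T_A = V + ((C−V)·d_A)·d_A = V + 7.6881·d_A = (-20.4913,28.6898)
T_B = V + ((C−V)·d_B)·d_B = V + 7.6881·d_B = (-11.1988,20.6066)
sweep = 180° − θ = 73.5503°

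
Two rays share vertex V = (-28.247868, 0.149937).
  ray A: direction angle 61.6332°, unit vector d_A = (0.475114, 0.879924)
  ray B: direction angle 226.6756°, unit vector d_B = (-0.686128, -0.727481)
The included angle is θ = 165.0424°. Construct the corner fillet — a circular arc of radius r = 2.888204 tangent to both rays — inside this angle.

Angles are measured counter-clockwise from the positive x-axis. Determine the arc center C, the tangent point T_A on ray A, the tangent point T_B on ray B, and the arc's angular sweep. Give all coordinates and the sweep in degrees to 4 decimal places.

bisector direction at 144.1544° = (-0.810598,0.585603)
center distance |VC| = r/sin(θ/2) = 2.888204/sin(82.5212°) = 2.912984
C = V + |VC|·bis = (-30.6091,1.8558)
T_A = V + ((C−V)·d_A)·d_A = V + 0.3792·d_A = (-28.0677,0.4836)
T_B = V + ((C−V)·d_B)·d_B = V + 0.3792·d_B = (-28.5080,-0.1259)
sweep = 180° − θ = 14.9576°

center=(-30.6091,1.8558) T_A=(-28.0677,0.4836) T_B=(-28.5080,-0.1259) sweep=14.9576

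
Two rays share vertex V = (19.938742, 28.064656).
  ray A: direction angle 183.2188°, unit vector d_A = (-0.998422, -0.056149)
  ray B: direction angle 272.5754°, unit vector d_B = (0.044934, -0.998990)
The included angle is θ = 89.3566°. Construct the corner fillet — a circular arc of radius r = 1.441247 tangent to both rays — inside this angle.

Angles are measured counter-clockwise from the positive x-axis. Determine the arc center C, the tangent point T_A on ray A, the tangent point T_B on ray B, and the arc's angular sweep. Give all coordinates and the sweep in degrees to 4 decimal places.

center=(18.5644,26.5438) T_A=(18.4835,27.9828) T_B=(20.0042,26.6086) sweep=90.6434

bisector direction at 227.8971° = (-0.670464,-0.741942)
center distance |VC| = r/sin(θ/2) = 1.441247/sin(44.6783°) = 2.049772
C = V + |VC|·bis = (18.5644,26.5438)
T_A = V + ((C−V)·d_A)·d_A = V + 1.4575·d_A = (18.4835,27.9828)
T_B = V + ((C−V)·d_B)·d_B = V + 1.4575·d_B = (20.0042,26.6086)
sweep = 180° − θ = 90.6434°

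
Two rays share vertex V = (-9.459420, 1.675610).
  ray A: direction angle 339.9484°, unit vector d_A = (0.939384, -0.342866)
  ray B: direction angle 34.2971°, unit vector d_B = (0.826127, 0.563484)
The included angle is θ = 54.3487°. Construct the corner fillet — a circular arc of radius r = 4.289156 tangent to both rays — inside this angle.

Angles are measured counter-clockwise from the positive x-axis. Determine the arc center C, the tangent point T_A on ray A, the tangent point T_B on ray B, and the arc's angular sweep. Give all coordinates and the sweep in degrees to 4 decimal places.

center=(-0.1403,2.8401) T_A=(-1.6109,-1.1890) T_B=(-2.5571,6.3835) sweep=125.6513

bisector direction at 7.1227° = (0.992283,0.123995)
center distance |VC| = r/sin(θ/2) = 4.289156/sin(27.1744°) = 9.391633
C = V + |VC|·bis = (-0.1403,2.8401)
T_A = V + ((C−V)·d_A)·d_A = V + 8.3550·d_A = (-1.6109,-1.1890)
T_B = V + ((C−V)·d_B)·d_B = V + 8.3550·d_B = (-2.5571,6.3835)
sweep = 180° − θ = 125.6513°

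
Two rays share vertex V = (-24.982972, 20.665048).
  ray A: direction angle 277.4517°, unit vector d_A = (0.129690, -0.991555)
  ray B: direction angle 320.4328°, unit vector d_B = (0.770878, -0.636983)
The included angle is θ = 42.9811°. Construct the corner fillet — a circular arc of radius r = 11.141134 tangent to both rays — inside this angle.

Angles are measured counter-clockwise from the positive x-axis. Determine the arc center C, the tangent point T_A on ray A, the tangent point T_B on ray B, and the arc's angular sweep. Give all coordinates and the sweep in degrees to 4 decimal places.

center=(-10.2661,-5.9482) T_A=(-21.3131,-7.3931) T_B=(-3.1694,2.6403) sweep=137.0189

bisector direction at 298.9423° = (0.483928,-0.875108)
center distance |VC| = r/sin(θ/2) = 11.141134/sin(21.4905°) = 30.411361
C = V + |VC|·bis = (-10.2661,-5.9482)
T_A = V + ((C−V)·d_A)·d_A = V + 28.2971·d_A = (-21.3131,-7.3931)
T_B = V + ((C−V)·d_B)·d_B = V + 28.2971·d_B = (-3.1694,2.6403)
sweep = 180° − θ = 137.0189°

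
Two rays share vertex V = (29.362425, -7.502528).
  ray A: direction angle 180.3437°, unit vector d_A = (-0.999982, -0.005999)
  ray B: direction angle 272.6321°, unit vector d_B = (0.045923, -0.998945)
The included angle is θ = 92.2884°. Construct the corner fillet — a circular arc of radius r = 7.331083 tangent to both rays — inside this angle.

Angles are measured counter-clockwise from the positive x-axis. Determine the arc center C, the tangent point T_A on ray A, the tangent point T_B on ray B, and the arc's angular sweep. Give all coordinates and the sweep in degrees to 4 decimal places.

center=(22.3626,-14.8757) T_A=(22.3186,-7.5448) T_B=(29.6859,-14.5391) sweep=87.7116

bisector direction at 226.4879° = (-0.688508,-0.725229)
center distance |VC| = r/sin(θ/2) = 7.331083/sin(46.1442°) = 10.166728
C = V + |VC|·bis = (22.3626,-14.8757)
T_A = V + ((C−V)·d_A)·d_A = V + 7.0440·d_A = (22.3186,-7.5448)
T_B = V + ((C−V)·d_B)·d_B = V + 7.0440·d_B = (29.6859,-14.5391)
sweep = 180° − θ = 87.7116°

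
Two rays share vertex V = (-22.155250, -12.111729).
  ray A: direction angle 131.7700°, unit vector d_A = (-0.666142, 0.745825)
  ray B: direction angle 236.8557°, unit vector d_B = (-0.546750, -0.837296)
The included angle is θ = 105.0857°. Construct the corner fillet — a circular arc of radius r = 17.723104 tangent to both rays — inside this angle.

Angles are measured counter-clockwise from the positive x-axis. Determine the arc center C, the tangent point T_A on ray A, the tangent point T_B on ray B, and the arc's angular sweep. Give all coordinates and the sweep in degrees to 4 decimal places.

center=(-44.4187,-13.7907) T_A=(-31.2004,-1.9846) T_B=(-29.5792,-23.4808) sweep=74.9143

bisector direction at 184.3129° = (-0.997168,-0.075202)
center distance |VC| = r/sin(θ/2) = 17.723104/sin(52.5429°) = 22.326677
C = V + |VC|·bis = (-44.4187,-13.7907)
T_A = V + ((C−V)·d_A)·d_A = V + 13.5784·d_A = (-31.2004,-1.9846)
T_B = V + ((C−V)·d_B)·d_B = V + 13.5784·d_B = (-29.5792,-23.4808)
sweep = 180° − θ = 74.9143°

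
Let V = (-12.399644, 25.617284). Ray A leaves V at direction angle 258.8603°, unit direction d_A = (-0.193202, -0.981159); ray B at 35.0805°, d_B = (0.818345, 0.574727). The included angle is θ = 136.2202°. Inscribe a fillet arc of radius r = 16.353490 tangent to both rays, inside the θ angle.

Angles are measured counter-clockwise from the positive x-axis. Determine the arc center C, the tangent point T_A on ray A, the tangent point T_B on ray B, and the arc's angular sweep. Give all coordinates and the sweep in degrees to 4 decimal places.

bisector direction at 326.9704° = (0.838389,-0.545072)
center distance |VC| = r/sin(θ/2) = 16.353490/sin(68.1101°) = 17.624157
C = V + |VC|·bis = (2.3763,16.0108)
T_A = V + ((C−V)·d_A)·d_A = V + 6.5707·d_A = (-13.6691,19.1704)
T_B = V + ((C−V)·d_B)·d_B = V + 6.5707·d_B = (-7.0225,29.3936)
sweep = 180° − θ = 43.7798°

center=(2.3763,16.0108) T_A=(-13.6691,19.1704) T_B=(-7.0225,29.3936) sweep=43.7798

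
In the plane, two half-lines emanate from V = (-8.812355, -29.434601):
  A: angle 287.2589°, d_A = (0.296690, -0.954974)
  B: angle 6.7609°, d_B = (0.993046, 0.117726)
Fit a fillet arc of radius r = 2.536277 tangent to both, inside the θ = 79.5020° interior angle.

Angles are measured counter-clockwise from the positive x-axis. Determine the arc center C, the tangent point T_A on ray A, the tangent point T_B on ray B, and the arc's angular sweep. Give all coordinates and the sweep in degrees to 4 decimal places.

center=(-5.4855,-31.5942) T_A=(-7.9076,-32.3467) T_B=(-5.7841,-29.0756) sweep=100.4980

bisector direction at 327.0099° = (0.838765,-0.544494)
center distance |VC| = r/sin(θ/2) = 2.536277/sin(39.7510°) = 3.966326
C = V + |VC|·bis = (-5.4855,-31.5942)
T_A = V + ((C−V)·d_A)·d_A = V + 3.0494·d_A = (-7.9076,-32.3467)
T_B = V + ((C−V)·d_B)·d_B = V + 3.0494·d_B = (-5.7841,-29.0756)
sweep = 180° − θ = 100.4980°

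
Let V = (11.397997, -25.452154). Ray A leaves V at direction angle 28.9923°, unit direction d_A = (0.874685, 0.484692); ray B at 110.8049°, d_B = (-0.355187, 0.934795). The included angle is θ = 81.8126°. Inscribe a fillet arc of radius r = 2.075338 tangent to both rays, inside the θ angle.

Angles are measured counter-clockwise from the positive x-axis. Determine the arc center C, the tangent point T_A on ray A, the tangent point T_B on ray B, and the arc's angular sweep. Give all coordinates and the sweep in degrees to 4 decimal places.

bisector direction at 69.8986° = (0.343683,0.939086)
center distance |VC| = r/sin(θ/2) = 2.075338/sin(40.9063°) = 3.169307
C = V + |VC|·bis = (12.4872,-22.4759)
T_A = V + ((C−V)·d_A)·d_A = V + 2.3953·d_A = (13.4931,-24.2912)
T_B = V + ((C−V)·d_B)·d_B = V + 2.3953·d_B = (10.5472,-23.2130)
sweep = 180° − θ = 98.1874°

center=(12.4872,-22.4759) T_A=(13.4931,-24.2912) T_B=(10.5472,-23.2130) sweep=98.1874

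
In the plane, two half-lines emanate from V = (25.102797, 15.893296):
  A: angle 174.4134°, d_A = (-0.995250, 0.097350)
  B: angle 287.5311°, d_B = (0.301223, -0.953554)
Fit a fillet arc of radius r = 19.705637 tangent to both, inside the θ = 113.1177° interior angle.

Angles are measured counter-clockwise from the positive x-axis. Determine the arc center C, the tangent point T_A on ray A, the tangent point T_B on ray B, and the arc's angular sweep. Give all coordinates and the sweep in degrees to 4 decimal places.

center=(10.2325,-2.4518) T_A=(12.1508,17.1602) T_B=(29.0229,3.4840) sweep=66.8823

bisector direction at 230.9723° = (-0.629697,-0.776841)
center distance |VC| = r/sin(θ/2) = 19.705637/sin(56.5588°) = 23.615055
C = V + |VC|·bis = (10.2325,-2.4518)
T_A = V + ((C−V)·d_A)·d_A = V + 13.0138·d_A = (12.1508,17.1602)
T_B = V + ((C−V)·d_B)·d_B = V + 13.0138·d_B = (29.0229,3.4840)
sweep = 180° − θ = 66.8823°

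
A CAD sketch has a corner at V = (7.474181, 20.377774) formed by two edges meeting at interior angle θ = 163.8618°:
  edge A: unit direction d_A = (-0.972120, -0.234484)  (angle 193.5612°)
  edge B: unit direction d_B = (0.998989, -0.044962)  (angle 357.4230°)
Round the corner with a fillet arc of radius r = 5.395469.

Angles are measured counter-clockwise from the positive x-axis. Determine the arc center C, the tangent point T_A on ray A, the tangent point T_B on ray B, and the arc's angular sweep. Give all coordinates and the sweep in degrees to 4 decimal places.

bisector direction at 275.4921° = (0.095709,-0.995409)
center distance |VC| = r/sin(θ/2) = 5.395469/sin(81.9309°) = 5.449421
C = V + |VC|·bis = (7.9957,14.9534)
T_A = V + ((C−V)·d_A)·d_A = V + 0.7649·d_A = (6.7306,20.1984)
T_B = V + ((C−V)·d_B)·d_B = V + 0.7649·d_B = (8.2383,20.3434)
sweep = 180° − θ = 16.1382°

center=(7.9957,14.9534) T_A=(6.7306,20.1984) T_B=(8.2383,20.3434) sweep=16.1382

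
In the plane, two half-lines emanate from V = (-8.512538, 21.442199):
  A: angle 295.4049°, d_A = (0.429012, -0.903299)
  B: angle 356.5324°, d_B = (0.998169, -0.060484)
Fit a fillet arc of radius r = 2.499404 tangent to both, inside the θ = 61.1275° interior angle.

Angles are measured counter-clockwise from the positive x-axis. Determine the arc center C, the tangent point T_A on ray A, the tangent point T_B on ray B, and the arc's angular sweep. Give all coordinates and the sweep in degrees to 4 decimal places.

center=(-4.4391,18.6914) T_A=(-6.6968,17.6191) T_B=(-4.2879,21.1862) sweep=118.8725

bisector direction at 325.9686° = (0.828731,-0.559646)
center distance |VC| = r/sin(θ/2) = 2.499404/sin(30.5637°) = 4.915280
C = V + |VC|·bis = (-4.4391,18.6914)
T_A = V + ((C−V)·d_A)·d_A = V + 4.2324·d_A = (-6.6968,17.6191)
T_B = V + ((C−V)·d_B)·d_B = V + 4.2324·d_B = (-4.2879,21.1862)
sweep = 180° − θ = 118.8725°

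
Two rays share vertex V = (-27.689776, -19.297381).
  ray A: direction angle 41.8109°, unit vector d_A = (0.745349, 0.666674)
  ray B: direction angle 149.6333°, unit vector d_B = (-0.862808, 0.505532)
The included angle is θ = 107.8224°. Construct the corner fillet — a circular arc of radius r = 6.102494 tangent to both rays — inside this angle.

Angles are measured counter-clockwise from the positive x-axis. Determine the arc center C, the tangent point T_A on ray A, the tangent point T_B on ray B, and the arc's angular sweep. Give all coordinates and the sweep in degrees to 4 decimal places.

bisector direction at 95.7221° = (-0.099704,0.995017)
center distance |VC| = r/sin(θ/2) = 6.102494/sin(53.9112°) = 7.551610
C = V + |VC|·bis = (-28.4427,-11.7834)
T_A = V + ((C−V)·d_A)·d_A = V + 4.4482·d_A = (-24.3743,-16.3319)
T_B = V + ((C−V)·d_B)·d_B = V + 4.4482·d_B = (-31.5277,-17.0487)
sweep = 180° − θ = 72.1776°

center=(-28.4427,-11.7834) T_A=(-24.3743,-16.3319) T_B=(-31.5277,-17.0487) sweep=72.1776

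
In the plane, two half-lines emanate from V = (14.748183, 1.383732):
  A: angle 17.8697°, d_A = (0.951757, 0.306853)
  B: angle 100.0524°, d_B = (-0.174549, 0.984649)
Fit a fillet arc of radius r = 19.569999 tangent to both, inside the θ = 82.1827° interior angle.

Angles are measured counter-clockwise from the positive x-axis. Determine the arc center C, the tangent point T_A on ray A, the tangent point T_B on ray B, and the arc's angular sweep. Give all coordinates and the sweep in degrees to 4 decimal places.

bisector direction at 58.9611° = (0.515621,0.856817)
center distance |VC| = r/sin(θ/2) = 19.569999/sin(41.0913°) = 29.775059
C = V + |VC|·bis = (30.1008,26.8955)
T_A = V + ((C−V)·d_A)·d_A = V + 22.4403·d_A = (36.1059,8.2696)
T_B = V + ((C−V)·d_B)·d_B = V + 22.4403·d_B = (10.8312,23.4796)
sweep = 180° − θ = 97.8173°

center=(30.1008,26.8955) T_A=(36.1059,8.2696) T_B=(10.8312,23.4796) sweep=97.8173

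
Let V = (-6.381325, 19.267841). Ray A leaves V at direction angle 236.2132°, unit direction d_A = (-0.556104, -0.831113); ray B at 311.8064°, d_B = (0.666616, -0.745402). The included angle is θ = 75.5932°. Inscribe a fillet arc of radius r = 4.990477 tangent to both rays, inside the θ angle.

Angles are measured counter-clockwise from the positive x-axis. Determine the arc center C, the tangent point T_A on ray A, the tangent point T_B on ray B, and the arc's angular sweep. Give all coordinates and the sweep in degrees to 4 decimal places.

center=(-5.8119,11.1448) T_A=(-9.9596,13.9201) T_B=(-2.0920,14.4716) sweep=104.4068

bisector direction at 274.0098° = (0.069927,-0.997552)
center distance |VC| = r/sin(θ/2) = 4.990477/sin(37.7966°) = 8.142929
C = V + |VC|·bis = (-5.8119,11.1448)
T_A = V + ((C−V)·d_A)·d_A = V + 6.4345·d_A = (-9.9596,13.9201)
T_B = V + ((C−V)·d_B)·d_B = V + 6.4345·d_B = (-2.0920,14.4716)
sweep = 180° − θ = 104.4068°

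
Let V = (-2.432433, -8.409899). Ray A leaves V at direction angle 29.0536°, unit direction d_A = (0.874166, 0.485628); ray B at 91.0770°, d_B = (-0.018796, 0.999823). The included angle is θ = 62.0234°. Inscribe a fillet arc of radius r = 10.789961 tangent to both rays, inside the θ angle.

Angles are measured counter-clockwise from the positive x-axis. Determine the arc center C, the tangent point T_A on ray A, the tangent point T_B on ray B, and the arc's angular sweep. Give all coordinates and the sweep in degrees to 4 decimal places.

bisector direction at 60.0653° = (0.499013,0.866595)
center distance |VC| = r/sin(θ/2) = 10.789961/sin(31.0117°) = 20.942715
C = V + |VC|·bis = (8.0182,9.7389)
T_A = V + ((C−V)·d_A)·d_A = V + 17.9492·d_A = (13.2581,0.3067)
T_B = V + ((C−V)·d_B)·d_B = V + 17.9492·d_B = (-2.7698,9.5361)
sweep = 180° − θ = 117.9766°

center=(8.0182,9.7389) T_A=(13.2581,0.3067) T_B=(-2.7698,9.5361) sweep=117.9766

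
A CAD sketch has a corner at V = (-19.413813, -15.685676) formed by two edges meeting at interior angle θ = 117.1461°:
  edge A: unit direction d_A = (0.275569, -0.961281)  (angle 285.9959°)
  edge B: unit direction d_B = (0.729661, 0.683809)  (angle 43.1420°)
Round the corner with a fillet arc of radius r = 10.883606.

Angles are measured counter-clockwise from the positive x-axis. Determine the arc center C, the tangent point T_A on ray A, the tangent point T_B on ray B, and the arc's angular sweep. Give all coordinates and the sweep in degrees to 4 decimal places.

center=(-7.1190,-19.0794) T_A=(-17.5812,-22.0786) T_B=(-14.5613,-11.1381) sweep=62.8539

bisector direction at 344.5690° = (0.963951,-0.266079)
center distance |VC| = r/sin(θ/2) = 10.883606/sin(58.5731°) = 12.754640
C = V + |VC|·bis = (-7.1190,-19.0794)
T_A = V + ((C−V)·d_A)·d_A = V + 6.6504·d_A = (-17.5812,-22.0786)
T_B = V + ((C−V)·d_B)·d_B = V + 6.6504·d_B = (-14.5613,-11.1381)
sweep = 180° − θ = 62.8539°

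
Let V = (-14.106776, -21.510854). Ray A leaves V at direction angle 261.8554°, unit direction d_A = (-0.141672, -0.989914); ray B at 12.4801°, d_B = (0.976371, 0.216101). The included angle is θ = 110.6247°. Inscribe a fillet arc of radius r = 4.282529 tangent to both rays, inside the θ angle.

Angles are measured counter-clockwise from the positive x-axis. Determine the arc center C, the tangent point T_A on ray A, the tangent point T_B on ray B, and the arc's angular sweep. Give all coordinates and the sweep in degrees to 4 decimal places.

bisector direction at 317.1677° = (0.733347,-0.679854)
center distance |VC| = r/sin(θ/2) = 4.282529/sin(55.3124°) = 5.208199
C = V + |VC|·bis = (-10.2874,-25.0517)
T_A = V + ((C−V)·d_A)·d_A = V + 2.9640·d_A = (-14.5267,-24.4450)
T_B = V + ((C−V)·d_B)·d_B = V + 2.9640·d_B = (-11.2128,-20.8703)
sweep = 180° − θ = 69.3753°

center=(-10.2874,-25.0517) T_A=(-14.5267,-24.4450) T_B=(-11.2128,-20.8703) sweep=69.3753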